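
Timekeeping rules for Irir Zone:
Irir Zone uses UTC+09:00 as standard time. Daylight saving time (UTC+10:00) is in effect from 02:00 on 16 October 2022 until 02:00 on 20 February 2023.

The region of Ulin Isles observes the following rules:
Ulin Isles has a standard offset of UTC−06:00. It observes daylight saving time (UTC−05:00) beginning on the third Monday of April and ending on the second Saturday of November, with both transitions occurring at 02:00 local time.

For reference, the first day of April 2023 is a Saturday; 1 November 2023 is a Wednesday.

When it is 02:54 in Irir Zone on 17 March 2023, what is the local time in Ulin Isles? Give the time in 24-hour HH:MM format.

11:54

17 March 2023 does not fall between 16 October 2022 and 20 February 2023, so daylight saving is not in effect and Irir Zone is at UTC+09:00.
02:54 Irir Zone − 9h = 17:54 UTC (rolling into the previous day, 16 March 2023).
1 April 2023 is a Saturday, so the first Monday is April 3 and the third is April 17.
1 November 2023 is a Wednesday, so the first Saturday is November 4 and the second is November 11.
At the standard offset (UTC−06:00), 17:54 UTC − 6h = 11:54 Ulin Isles standard time.
The standard-time date in Ulin Isles, 16 March 2023, does not fall between 17 April and 11 November, so daylight saving is not in effect and Ulin Isles is at UTC−06:00.
17:54 UTC − 6h = 11:54 Ulin Isles.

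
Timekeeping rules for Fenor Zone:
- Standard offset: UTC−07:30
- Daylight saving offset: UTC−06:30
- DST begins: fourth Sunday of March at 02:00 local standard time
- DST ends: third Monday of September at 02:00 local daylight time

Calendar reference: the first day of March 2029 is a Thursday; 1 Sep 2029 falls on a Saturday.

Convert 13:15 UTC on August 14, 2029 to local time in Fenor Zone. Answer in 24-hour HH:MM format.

06:45

1 March 2029 is a Thursday, so the first Sunday is March 4 and the fourth is March 25.
1 September 2029 is a Saturday, so the first Monday is September 3 and the third is September 17.
At the standard offset (UTC−07:30), 13:15 UTC − 7h30m = 05:45 Fenor Zone standard time.
The standard-time date in Fenor Zone, August 14, 2029, lies within the daylight-saving period (25 March – 17 September), so Fenor Zone is on daylight time, UTC−06:30.
13:15 UTC − 6h30m = 06:45 local.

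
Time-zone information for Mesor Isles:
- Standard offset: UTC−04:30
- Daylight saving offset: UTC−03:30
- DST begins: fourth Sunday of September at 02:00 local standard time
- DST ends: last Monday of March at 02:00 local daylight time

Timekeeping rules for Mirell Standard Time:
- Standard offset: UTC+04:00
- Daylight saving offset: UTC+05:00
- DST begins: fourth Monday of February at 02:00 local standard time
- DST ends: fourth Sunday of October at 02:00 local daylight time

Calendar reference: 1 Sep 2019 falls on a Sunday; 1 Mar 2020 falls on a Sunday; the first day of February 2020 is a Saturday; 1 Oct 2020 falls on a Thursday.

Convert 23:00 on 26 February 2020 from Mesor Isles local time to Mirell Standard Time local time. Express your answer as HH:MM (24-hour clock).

07:30

1 September 2019 is a Sunday, so the first Sunday is September 1 and the fourth is September 22.
1 March 2020 is a Sunday, so Mondays fall on 2, 9, 16, 23, 30; the last is March 30.
26 February 2020 falls between 22 September 2019 and 30 March 2020, so daylight saving is in effect and Mesor Isles is at UTC−03:30.
23:00 Mesor Isles + 3h30m = 02:30 UTC (rolling into the next day, 27 February 2020).
1 February 2020 is a Saturday, so the first Monday is February 3 and the fourth is February 24.
1 October 2020 is a Thursday, so the first Sunday is October 4 and the fourth is October 25.
At the standard offset (UTC+04:00), 02:30 UTC + 4h = 06:30 Mirell Standard Time standard time.
Daylight saving runs 24 February – 25 October; the standard-time date in Mirell Standard Time, 27 February 2020, is inside that window, so Mirell Standard Time is at UTC+05:00.
02:30 UTC + 5h = 07:30 Mirell Standard Time.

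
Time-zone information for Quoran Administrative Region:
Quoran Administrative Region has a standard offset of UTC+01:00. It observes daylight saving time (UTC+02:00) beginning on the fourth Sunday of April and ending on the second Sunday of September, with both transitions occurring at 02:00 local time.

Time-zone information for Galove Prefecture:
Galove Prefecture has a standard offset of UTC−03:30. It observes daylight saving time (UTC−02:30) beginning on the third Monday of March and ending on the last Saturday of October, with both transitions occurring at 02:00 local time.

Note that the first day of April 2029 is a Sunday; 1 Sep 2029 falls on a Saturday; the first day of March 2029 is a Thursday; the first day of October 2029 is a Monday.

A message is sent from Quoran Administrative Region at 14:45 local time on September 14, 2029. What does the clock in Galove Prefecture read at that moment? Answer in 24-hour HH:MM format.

11:15

1 April 2029 is a Sunday, so the first Sunday is April 1 and the fourth is April 22.
1 September 2029 is a Saturday, so the first Sunday is September 2 and the second is September 9.
Daylight saving runs 22 April – 9 September; September 14, 2029 is outside that window, so Quoran Administrative Region is on standard time at UTC+01:00.
14:45 Quoran Administrative Region − 1h = 13:45 UTC.
1 March 2029 is a Thursday, so the first Monday is March 5 and the third is March 19.
1 October 2029 is a Monday, so Saturdays fall on 6, 13, 20, 27; the last is October 27.
At the standard offset (UTC−03:30), 13:45 UTC − 3h30m = 10:15 Galove Prefecture standard time.
The standard-time date in Galove Prefecture, September 14, 2029, lies within the daylight-saving period (19 March – 27 October), so Galove Prefecture is on daylight time, UTC−02:30.
13:45 UTC − 2h30m = 11:15 Galove Prefecture.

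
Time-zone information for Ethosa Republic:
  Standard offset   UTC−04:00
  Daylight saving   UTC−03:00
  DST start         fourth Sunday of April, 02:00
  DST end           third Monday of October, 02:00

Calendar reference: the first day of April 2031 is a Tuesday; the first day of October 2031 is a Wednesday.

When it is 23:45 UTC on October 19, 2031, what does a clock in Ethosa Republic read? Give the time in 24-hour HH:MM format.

1 April 2031 is a Tuesday, so the first Sunday is April 6 and the fourth is April 27.
1 October 2031 is a Wednesday, so the first Monday is October 6 and the third is October 20.
At the standard offset (UTC−04:00), 23:45 UTC − 4h = 19:45 Ethosa Republic standard time.
Daylight saving runs 27 April – 20 October; the standard-time date in Ethosa Republic, October 19, 2031, is inside that window, so Ethosa Republic is at UTC−03:00.
23:45 UTC − 3h = 20:45 local.

20:45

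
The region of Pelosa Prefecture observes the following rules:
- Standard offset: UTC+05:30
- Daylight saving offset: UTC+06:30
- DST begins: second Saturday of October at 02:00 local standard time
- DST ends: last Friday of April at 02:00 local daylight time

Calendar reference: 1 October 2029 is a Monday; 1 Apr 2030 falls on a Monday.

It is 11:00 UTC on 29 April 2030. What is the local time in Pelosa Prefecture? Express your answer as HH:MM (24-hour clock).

16:30

1 October 2029 is a Monday, so the first Saturday is October 6 and the second is October 13.
1 April 2030 is a Monday, so Fridays fall on 5, 12, 19, 26; the last is April 26.
At the standard offset (UTC+05:30), 11:00 UTC + 5h30m = 16:30 Pelosa Prefecture standard time.
The standard-time date in Pelosa Prefecture, 29 April 2030, is outside the daylight-saving period (13 October 2029 – 26 April 2030), so Pelosa Prefecture is on standard time, UTC+05:30.
11:00 UTC + 5h30m = 16:30 local.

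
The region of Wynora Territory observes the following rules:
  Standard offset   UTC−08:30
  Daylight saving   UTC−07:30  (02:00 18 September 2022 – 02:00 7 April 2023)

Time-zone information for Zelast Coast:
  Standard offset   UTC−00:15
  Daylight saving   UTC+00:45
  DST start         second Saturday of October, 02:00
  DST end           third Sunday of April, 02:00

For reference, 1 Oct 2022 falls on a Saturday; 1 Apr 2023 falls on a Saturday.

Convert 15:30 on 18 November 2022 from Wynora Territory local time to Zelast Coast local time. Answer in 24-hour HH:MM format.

Daylight saving runs 18 September 2022 – 7 April 2023; 18 November 2022 is inside that window, so Wynora Territory is at UTC−07:30.
15:30 Wynora Territory + 7h30m = 23:00 UTC.
1 October 2022 is a Saturday, so the first Saturday is October 1 and the second is October 8.
1 April 2023 is a Saturday, so the first Sunday is April 2 and the third is April 16.
At the standard offset (UTC−00:15), 23:00 UTC − 0h15m = 22:45 Zelast Coast standard time.
The standard-time date in Zelast Coast, 18 November 2022, lies within the daylight-saving period (8 October 2022 – 16 April 2023), so Zelast Coast is on daylight time, UTC+00:45.
23:00 UTC + 0h45m = 23:45 Zelast Coast.

23:45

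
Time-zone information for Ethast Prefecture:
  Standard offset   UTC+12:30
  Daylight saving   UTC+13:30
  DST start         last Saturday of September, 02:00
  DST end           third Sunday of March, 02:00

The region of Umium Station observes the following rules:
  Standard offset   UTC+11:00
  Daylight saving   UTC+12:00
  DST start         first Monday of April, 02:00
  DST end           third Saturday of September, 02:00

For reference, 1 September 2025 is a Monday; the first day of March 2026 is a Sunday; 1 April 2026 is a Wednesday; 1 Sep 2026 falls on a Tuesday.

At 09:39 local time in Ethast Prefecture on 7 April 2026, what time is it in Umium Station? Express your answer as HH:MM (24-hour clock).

1 September 2025 is a Monday, so Saturdays fall on 6, 13, 20, 27; the last is September 27.
1 March 2026 is a Sunday, so the first Sunday is March 1 and the third is March 15.
7 April 2026 does not fall between 27 September 2025 and 15 March 2026, so daylight saving is not in effect and Ethast Prefecture is at UTC+12:30.
09:39 Ethast Prefecture − 12h30m = 21:09 UTC (rolling into the previous day, 6 April 2026).
1 April 2026 is a Wednesday, so the first Monday is April 6.
1 September 2026 is a Tuesday, so the first Saturday is September 5 and the third is September 19.
At the standard offset (UTC+11:00), 21:09 UTC + 11h = 08:09 Umium Station standard time (rolling into the next day, 7 April 2026).
The standard-time date in Umium Station, 7 April 2026, falls between 6 April and 19 September, so daylight saving is in effect and Umium Station is at UTC+12:00.
21:09 UTC + 12h = 09:09 Umium Station (rolling into the next day, 7 April 2026).

09:09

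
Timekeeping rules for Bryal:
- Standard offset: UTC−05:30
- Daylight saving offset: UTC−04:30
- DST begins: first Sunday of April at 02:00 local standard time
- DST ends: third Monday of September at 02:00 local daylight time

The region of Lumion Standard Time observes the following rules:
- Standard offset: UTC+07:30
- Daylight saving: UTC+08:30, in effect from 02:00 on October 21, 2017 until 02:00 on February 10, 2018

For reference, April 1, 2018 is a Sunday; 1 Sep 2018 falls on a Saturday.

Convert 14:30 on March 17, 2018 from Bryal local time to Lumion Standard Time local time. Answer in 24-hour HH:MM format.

03:30

1 April 2018 is a Sunday, so the first Sunday is April 1.
1 September 2018 is a Saturday, so the first Monday is September 3 and the third is September 17.
March 17, 2018 is outside the daylight-saving period (1 April – 17 September), so Bryal is on standard time, UTC−05:30.
14:30 Bryal + 5h30m = 20:00 UTC.
At the standard offset (UTC+07:30), 20:00 UTC + 7h30m = 03:30 Lumion Standard Time standard time (rolling into the next day, 18 March 2018).
Daylight saving runs 21 October 2017 – 10 February 2018; the standard-time date in Lumion Standard Time, March 18, 2018, is outside that window, so Lumion Standard Time is on standard time at UTC+07:30.
20:00 UTC + 7h30m = 03:30 Lumion Standard Time (rolling into the next day, 18 March 2018).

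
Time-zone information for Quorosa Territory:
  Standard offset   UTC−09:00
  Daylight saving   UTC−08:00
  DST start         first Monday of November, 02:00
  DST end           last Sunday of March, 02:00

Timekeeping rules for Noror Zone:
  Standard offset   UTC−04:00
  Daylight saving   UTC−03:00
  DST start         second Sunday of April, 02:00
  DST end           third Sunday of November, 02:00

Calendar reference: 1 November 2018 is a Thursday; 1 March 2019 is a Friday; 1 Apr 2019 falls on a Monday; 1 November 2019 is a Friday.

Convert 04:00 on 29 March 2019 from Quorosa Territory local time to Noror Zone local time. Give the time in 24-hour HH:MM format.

1 November 2018 is a Thursday, so the first Monday is November 5.
1 March 2019 is a Friday, so Sundays fall on 3, 10, 17, 24, 31; the last is March 31.
29 March 2019 lies within the daylight-saving period (5 November 2018 – 31 March 2019), so Quorosa Territory is on daylight time, UTC−08:00.
04:00 Quorosa Territory + 8h = 12:00 UTC.
1 April 2019 is a Monday, so the first Sunday is April 7 and the second is April 14.
1 November 2019 is a Friday, so the first Sunday is November 3 and the third is November 17.
At the standard offset (UTC−04:00), 12:00 UTC − 4h = 08:00 Noror Zone standard time.
The standard-time date in Noror Zone, 29 March 2019, does not fall between 14 April and 17 November, so daylight saving is not in effect and Noror Zone is at UTC−04:00.
12:00 UTC − 4h = 08:00 Noror Zone.

08:00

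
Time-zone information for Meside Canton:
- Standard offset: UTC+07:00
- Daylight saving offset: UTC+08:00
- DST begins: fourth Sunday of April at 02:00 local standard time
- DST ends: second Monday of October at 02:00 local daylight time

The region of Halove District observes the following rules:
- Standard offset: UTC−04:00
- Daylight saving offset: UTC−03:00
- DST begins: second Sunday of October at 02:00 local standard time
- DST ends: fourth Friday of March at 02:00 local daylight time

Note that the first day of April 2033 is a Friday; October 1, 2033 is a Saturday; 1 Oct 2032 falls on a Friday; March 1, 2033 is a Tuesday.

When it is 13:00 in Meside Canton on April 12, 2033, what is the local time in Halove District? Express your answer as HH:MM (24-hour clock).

1 April 2033 is a Friday, so the first Sunday is April 3 and the fourth is April 24.
1 October 2033 is a Saturday, so the first Monday is October 3 and the second is October 10.
April 12, 2033 does not fall between 24 April and 10 October, so daylight saving is not in effect and Meside Canton is at UTC+07:00.
13:00 Meside Canton − 7h = 06:00 UTC.
1 October 2032 is a Friday, so the first Sunday is October 3 and the second is October 10.
1 March 2033 is a Tuesday, so the first Friday is March 4 and the fourth is March 25.
At the standard offset (UTC−04:00), 06:00 UTC − 4h = 02:00 Halove District standard time.
Daylight saving runs 10 October 2032 – 25 March 2033; the standard-time date in Halove District, April 12, 2033, is outside that window, so Halove District is on standard time at UTC−04:00.
06:00 UTC − 4h = 02:00 Halove District.

02:00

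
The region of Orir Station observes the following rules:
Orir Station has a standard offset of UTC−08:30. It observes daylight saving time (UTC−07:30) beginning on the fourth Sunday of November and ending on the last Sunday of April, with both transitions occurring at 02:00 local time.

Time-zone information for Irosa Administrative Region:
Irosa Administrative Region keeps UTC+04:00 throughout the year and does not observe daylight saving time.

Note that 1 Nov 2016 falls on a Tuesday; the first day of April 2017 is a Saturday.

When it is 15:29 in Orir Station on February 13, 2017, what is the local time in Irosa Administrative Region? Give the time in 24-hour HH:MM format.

1 November 2016 is a Tuesday, so the first Sunday is November 6 and the fourth is November 27.
1 April 2017 is a Saturday, so Sundays fall on 2, 9, 16, 23, 30; the last is April 30.
February 13, 2017 falls between 27 November 2016 and 30 April 2017, so daylight saving is in effect and Orir Station is at UTC−07:30.
15:29 Orir Station + 7h30m = 22:59 UTC.
Irosa Administrative Region has no daylight saving, so its offset is UTC+04:00 year-round.
22:59 UTC + 4h = 02:59 Irosa Administrative Region (rolling into the next day, 14 February 2017).

02:59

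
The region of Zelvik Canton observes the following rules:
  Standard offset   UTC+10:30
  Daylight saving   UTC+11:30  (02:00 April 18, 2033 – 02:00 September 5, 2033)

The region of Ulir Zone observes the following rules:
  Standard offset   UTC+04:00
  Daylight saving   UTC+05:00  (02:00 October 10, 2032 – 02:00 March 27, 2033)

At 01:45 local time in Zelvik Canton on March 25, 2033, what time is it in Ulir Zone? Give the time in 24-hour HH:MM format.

Daylight saving runs 18 April – 5 September; March 25, 2033 is outside that window, so Zelvik Canton is on standard time at UTC+10:30.
01:45 Zelvik Canton − 10h30m = 15:15 UTC (rolling into the previous day, 24 March 2033).
At the standard offset (UTC+04:00), 15:15 UTC + 4h = 19:15 Ulir Zone standard time.
The standard-time date in Ulir Zone, March 24, 2033, lies within the daylight-saving period (10 October 2032 – 27 March 2033), so Ulir Zone is on daylight time, UTC+05:00.
15:15 UTC + 5h = 20:15 Ulir Zone.

20:15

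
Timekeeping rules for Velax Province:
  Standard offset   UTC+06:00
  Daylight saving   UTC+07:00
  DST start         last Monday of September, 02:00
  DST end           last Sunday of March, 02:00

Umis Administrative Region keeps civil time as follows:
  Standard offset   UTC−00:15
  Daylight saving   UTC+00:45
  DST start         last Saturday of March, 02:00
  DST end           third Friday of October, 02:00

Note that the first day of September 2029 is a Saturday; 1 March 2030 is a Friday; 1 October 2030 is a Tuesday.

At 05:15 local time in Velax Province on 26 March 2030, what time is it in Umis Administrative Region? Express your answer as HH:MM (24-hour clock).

1 September 2029 is a Saturday, so Mondays fall on 3, 10, 17, 24; the last is September 24.
1 March 2030 is a Friday, so Sundays fall on 3, 10, 17, 24, 31; the last is March 31.
26 March 2030 lies within the daylight-saving period (24 September 2029 – 31 March 2030), so Velax Province is on daylight time, UTC+07:00.
05:15 Velax Province − 7h = 22:15 UTC (rolling into the previous day, 25 March 2030).
1 March 2030 is a Friday, so Saturdays fall on 2, 9, 16, 23, 30; the last is March 30.
1 October 2030 is a Tuesday, so the first Friday is October 4 and the third is October 18.
At the standard offset (UTC−00:15), 22:15 UTC − 0h15m = 22:00 Umis Administrative Region standard time.
The standard-time date in Umis Administrative Region, 25 March 2030, is outside the daylight-saving period (30 March – 18 October), so Umis Administrative Region is on standard time, UTC−00:15.
22:15 UTC − 0h15m = 22:00 Umis Administrative Region.

22:00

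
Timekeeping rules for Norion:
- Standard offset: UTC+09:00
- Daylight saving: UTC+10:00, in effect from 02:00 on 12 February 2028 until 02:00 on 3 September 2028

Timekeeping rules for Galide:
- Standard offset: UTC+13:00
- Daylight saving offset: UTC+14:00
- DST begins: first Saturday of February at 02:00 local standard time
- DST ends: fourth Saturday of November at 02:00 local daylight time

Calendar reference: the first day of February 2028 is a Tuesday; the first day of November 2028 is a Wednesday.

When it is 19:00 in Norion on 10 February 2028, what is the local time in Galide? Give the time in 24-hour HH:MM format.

10 February 2028 does not fall between 12 February and 3 September, so daylight saving is not in effect and Norion is at UTC+09:00.
19:00 Norion − 9h = 10:00 UTC.
1 February 2028 is a Tuesday, so the first Saturday is February 5.
1 November 2028 is a Wednesday, so the first Saturday is November 4 and the fourth is November 25.
At the standard offset (UTC+13:00), 10:00 UTC + 13h = 23:00 Galide standard time.
The standard-time date in Galide, 10 February 2028, lies within the daylight-saving period (5 February – 25 November), so Galide is on daylight time, UTC+14:00.
10:00 UTC + 14h = 00:00 Galide (rolling into the next day, 11 February 2028).

00:00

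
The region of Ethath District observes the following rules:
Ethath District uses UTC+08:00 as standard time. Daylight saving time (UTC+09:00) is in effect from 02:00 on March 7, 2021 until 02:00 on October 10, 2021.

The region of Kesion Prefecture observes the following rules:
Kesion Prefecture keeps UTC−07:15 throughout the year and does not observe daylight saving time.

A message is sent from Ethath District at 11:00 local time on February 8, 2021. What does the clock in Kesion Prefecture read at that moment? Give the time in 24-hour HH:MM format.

Daylight saving runs 7 March – 10 October; February 8, 2021 is outside that window, so Ethath District is on standard time at UTC+08:00.
11:00 Ethath District − 8h = 03:00 UTC.
Kesion Prefecture stays on UTC−07:15 all year.
03:00 UTC − 7h15m = 19:45 Kesion Prefecture (rolling into the previous day, 7 February 2021).

19:45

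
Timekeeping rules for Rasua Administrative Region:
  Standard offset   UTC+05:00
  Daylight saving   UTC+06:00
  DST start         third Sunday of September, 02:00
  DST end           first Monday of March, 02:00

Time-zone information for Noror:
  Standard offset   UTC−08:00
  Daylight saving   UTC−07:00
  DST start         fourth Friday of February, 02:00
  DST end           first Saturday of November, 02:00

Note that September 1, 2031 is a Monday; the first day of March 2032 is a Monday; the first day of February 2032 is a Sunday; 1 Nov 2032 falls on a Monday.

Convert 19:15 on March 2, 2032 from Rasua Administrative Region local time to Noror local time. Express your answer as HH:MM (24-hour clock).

07:15

1 September 2031 is a Monday, so the first Sunday is September 7 and the third is September 21.
1 March 2032 is a Monday, so the first Monday is March 1.
March 2, 2032 is outside the daylight-saving period (21 September 2031 – 1 March 2032), so Rasua Administrative Region is on standard time, UTC+05:00.
19:15 Rasua Administrative Region − 5h = 14:15 UTC.
1 February 2032 is a Sunday, so the first Friday is February 6 and the fourth is February 27.
1 November 2032 is a Monday, so the first Saturday is November 6.
At the standard offset (UTC−08:00), 14:15 UTC − 8h = 06:15 Noror standard time.
The standard-time date in Noror, March 2, 2032, falls between 27 February and 6 November, so daylight saving is in effect and Noror is at UTC−07:00.
14:15 UTC − 7h = 07:15 Noror.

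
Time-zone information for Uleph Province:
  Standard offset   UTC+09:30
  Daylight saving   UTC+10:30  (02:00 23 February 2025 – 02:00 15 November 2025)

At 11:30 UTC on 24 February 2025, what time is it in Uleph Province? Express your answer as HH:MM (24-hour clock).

At the standard offset (UTC+09:30), 11:30 UTC + 9h30m = 21:00 Uleph Province standard time.
The standard-time date in Uleph Province, 24 February 2025, lies within the daylight-saving period (23 February – 15 November), so Uleph Province is on daylight time, UTC+10:30.
11:30 UTC + 10h30m = 22:00 local.

22:00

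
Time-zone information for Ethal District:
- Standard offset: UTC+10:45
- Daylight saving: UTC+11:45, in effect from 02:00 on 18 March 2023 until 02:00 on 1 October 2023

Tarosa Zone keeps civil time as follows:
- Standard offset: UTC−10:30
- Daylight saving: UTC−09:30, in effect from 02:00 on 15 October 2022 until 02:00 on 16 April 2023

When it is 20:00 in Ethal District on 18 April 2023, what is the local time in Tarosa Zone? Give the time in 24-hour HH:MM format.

21:45

18 April 2023 falls between 18 March and 1 October, so daylight saving is in effect and Ethal District is at UTC+11:45.
20:00 Ethal District − 11h45m = 08:15 UTC.
At the standard offset (UTC−10:30), 08:15 UTC − 10h30m = 21:45 Tarosa Zone standard time (rolling into the previous day, 17 April 2023).
Daylight saving runs 15 October 2022 – 16 April 2023; the standard-time date in Tarosa Zone, 17 April 2023, is outside that window, so Tarosa Zone is on standard time at UTC−10:30.
08:15 UTC − 10h30m = 21:45 Tarosa Zone (rolling into the previous day, 17 April 2023).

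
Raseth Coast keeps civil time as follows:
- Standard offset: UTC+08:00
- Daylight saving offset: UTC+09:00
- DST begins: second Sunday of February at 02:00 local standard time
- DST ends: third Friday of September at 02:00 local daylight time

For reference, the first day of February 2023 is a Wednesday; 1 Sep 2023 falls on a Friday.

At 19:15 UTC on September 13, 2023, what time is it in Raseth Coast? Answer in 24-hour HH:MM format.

04:15

1 February 2023 is a Wednesday, so the first Sunday is February 5 and the second is February 12.
1 September 2023 is a Friday, so the first Friday is September 1 and the third is September 15.
At the standard offset (UTC+08:00), 19:15 UTC + 8h = 03:15 Raseth Coast standard time (rolling into the next day, 14 September 2023).
The standard-time date in Raseth Coast, September 14, 2023, falls between 12 February and 15 September, so daylight saving is in effect and Raseth Coast is at UTC+09:00.
19:15 UTC + 9h = 04:15 local (rolling into the next day, 14 September 2023).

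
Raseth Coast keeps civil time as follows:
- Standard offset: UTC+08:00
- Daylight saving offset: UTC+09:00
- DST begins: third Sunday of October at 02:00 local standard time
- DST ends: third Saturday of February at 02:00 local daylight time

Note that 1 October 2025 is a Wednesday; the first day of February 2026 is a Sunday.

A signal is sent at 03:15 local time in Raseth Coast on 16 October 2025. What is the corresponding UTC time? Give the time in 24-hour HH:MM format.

19:15

1 October 2025 is a Wednesday, so the first Sunday is October 5 and the third is October 19.
1 February 2026 is a Sunday, so the first Saturday is February 7 and the third is February 21.
16 October 2025 does not fall between 19 October 2025 and 21 February 2026, so daylight saving is not in effect and Raseth Coast is at UTC+08:00.
03:15 local − 8h = 19:15 UTC (rolling into the previous day, 15 October 2025).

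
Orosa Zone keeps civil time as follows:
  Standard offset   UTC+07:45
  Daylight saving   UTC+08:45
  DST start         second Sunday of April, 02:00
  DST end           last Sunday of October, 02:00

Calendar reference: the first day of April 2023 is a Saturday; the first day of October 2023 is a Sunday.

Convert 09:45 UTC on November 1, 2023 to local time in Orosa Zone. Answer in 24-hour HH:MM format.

17:30

1 April 2023 is a Saturday, so the first Sunday is April 2 and the second is April 9.
1 October 2023 is a Sunday, so Sundays fall on 1, 8, 15, 22, 29; the last is October 29.
At the standard offset (UTC+07:45), 09:45 UTC + 7h45m = 17:30 Orosa Zone standard time.
Daylight saving runs 9 April – 29 October; the standard-time date in Orosa Zone, November 1, 2023, is outside that window, so Orosa Zone is on standard time at UTC+07:45.
09:45 UTC + 7h45m = 17:30 local.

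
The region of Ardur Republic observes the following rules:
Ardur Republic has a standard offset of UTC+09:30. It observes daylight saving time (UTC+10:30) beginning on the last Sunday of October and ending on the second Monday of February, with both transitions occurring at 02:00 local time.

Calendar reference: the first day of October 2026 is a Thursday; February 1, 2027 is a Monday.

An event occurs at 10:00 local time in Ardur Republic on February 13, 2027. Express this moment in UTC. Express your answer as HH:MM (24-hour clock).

00:30

1 October 2026 is a Thursday, so Sundays fall on 4, 11, 18, 25; the last is October 25.
1 February 2027 is a Monday, so the first Monday is February 1 and the second is February 8.
February 13, 2027 does not fall between 25 October 2026 and 8 February 2027, so daylight saving is not in effect and Ardur Republic is at UTC+09:30.
10:00 local − 9h30m = 00:30 UTC.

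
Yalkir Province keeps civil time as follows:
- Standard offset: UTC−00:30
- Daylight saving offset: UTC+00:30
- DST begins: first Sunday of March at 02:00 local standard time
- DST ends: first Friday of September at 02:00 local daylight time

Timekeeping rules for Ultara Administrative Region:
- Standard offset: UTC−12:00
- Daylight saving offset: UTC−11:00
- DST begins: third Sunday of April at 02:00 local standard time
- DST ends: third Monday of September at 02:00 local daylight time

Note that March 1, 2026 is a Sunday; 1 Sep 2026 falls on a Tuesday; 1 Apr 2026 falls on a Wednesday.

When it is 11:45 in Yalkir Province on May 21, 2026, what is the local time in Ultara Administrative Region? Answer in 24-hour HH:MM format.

1 March 2026 is a Sunday, so the first Sunday is March 1.
1 September 2026 is a Tuesday, so the first Friday is September 4.
May 21, 2026 lies within the daylight-saving period (1 March – 4 September), so Yalkir Province is on daylight time, UTC+00:30.
11:45 Yalkir Province − 0h30m = 11:15 UTC.
1 April 2026 is a Wednesday, so the first Sunday is April 5 and the third is April 19.
1 September 2026 is a Tuesday, so the first Monday is September 7 and the third is September 21.
At the standard offset (UTC−12:00), 11:15 UTC − 12h = 23:15 Ultara Administrative Region standard time (rolling into the previous day, 20 May 2026).
The standard-time date in Ultara Administrative Region, May 20, 2026, lies within the daylight-saving period (19 April – 21 September), so Ultara Administrative Region is on daylight time, UTC−11:00.
11:15 UTC − 11h = 00:15 Ultara Administrative Region.

00:15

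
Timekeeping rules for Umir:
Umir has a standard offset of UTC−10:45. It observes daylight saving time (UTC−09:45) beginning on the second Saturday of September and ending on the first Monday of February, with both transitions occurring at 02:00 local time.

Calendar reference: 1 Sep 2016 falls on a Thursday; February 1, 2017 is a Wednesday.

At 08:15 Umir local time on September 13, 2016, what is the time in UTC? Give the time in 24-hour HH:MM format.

18:00

1 September 2016 is a Thursday, so the first Saturday is September 3 and the second is September 10.
1 February 2017 is a Wednesday, so the first Monday is February 6.
Daylight saving runs 10 September 2016 – 6 February 2017; September 13, 2016 is inside that window, so Umir is at UTC−09:45.
08:15 local + 9h45m = 18:00 UTC.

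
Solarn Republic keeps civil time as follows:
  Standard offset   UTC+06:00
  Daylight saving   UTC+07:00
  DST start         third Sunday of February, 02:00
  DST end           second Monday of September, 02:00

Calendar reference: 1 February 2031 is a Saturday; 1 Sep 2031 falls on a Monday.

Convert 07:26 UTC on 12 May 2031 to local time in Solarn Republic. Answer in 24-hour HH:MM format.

14:26

1 February 2031 is a Saturday, so the first Sunday is February 2 and the third is February 16.
1 September 2031 is a Monday, so the first Monday is September 1 and the second is September 8.
At the standard offset (UTC+06:00), 07:26 UTC + 6h = 13:26 Solarn Republic standard time.
The standard-time date in Solarn Republic, 12 May 2031, falls between 16 February and 8 September, so daylight saving is in effect and Solarn Republic is at UTC+07:00.
07:26 UTC + 7h = 14:26 local.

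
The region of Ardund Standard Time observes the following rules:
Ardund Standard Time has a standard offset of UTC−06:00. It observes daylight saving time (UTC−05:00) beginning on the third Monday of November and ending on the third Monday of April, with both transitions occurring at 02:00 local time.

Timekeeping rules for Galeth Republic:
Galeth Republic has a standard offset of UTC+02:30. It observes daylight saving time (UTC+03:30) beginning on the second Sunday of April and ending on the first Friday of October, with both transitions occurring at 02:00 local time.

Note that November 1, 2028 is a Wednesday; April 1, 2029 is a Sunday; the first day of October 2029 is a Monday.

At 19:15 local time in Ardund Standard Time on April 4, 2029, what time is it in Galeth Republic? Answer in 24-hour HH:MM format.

1 November 2028 is a Wednesday, so the first Monday is November 6 and the third is November 20.
1 April 2029 is a Sunday, so the first Monday is April 2 and the third is April 16.
Daylight saving runs 20 November 2028 – 16 April 2029; April 4, 2029 is inside that window, so Ardund Standard Time is at UTC−05:00.
19:15 Ardund Standard Time + 5h = 00:15 UTC (rolling into the next day, 5 April 2029).
1 April 2029 is a Sunday, so the first Sunday is April 1 and the second is April 8.
1 October 2029 is a Monday, so the first Friday is October 5.
At the standard offset (UTC+02:30), 00:15 UTC + 2h30m = 02:45 Galeth Republic standard time.
The standard-time date in Galeth Republic, April 5, 2029, is outside the daylight-saving period (8 April – 5 October), so Galeth Republic is on standard time, UTC+02:30.
00:15 UTC + 2h30m = 02:45 Galeth Republic.

02:45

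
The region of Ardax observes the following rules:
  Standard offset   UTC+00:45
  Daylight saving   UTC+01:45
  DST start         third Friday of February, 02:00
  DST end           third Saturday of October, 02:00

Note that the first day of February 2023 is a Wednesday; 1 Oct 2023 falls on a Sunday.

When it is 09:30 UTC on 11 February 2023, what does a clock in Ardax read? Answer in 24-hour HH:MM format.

10:15

1 February 2023 is a Wednesday, so the first Friday is February 3 and the third is February 17.
1 October 2023 is a Sunday, so the first Saturday is October 7 and the third is October 21.
At the standard offset (UTC+00:45), 09:30 UTC + 0h45m = 10:15 Ardax standard time.
The standard-time date in Ardax, 11 February 2023, is outside the daylight-saving period (17 February – 21 October), so Ardax is on standard time, UTC+00:45.
09:30 UTC + 0h45m = 10:15 local.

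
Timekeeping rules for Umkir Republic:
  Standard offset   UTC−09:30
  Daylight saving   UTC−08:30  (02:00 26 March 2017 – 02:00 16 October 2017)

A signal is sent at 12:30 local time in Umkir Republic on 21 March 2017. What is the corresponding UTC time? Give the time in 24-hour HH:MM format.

22:00

21 March 2017 does not fall between 26 March and 16 October, so daylight saving is not in effect and Umkir Republic is at UTC−09:30.
12:30 local + 9h30m = 22:00 UTC.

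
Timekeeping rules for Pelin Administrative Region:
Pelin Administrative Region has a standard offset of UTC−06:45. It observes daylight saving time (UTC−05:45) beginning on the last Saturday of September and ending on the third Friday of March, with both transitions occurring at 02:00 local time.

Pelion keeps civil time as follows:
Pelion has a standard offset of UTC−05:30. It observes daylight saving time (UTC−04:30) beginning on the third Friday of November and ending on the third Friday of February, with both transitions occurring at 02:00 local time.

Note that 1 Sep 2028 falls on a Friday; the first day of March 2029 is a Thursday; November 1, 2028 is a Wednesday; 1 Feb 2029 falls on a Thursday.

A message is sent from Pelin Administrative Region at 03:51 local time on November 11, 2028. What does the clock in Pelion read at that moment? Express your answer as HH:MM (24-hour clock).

1 September 2028 is a Friday, so Saturdays fall on 2, 9, 16, 23, 30; the last is September 30.
1 March 2029 is a Thursday, so the first Friday is March 2 and the third is March 16.
November 11, 2028 falls between 30 September 2028 and 16 March 2029, so daylight saving is in effect and Pelin Administrative Region is at UTC−05:45.
03:51 Pelin Administrative Region + 5h45m = 09:36 UTC.
1 November 2028 is a Wednesday, so the first Friday is November 3 and the third is November 17.
1 February 2029 is a Thursday, so the first Friday is February 2 and the third is February 16.
At the standard offset (UTC−05:30), 09:36 UTC − 5h30m = 04:06 Pelion standard time.
Daylight saving runs 17 November 2028 – 16 February 2029; the standard-time date in Pelion, November 11, 2028, is outside that window, so Pelion is on standard time at UTC−05:30.
09:36 UTC − 5h30m = 04:06 Pelion.

04:06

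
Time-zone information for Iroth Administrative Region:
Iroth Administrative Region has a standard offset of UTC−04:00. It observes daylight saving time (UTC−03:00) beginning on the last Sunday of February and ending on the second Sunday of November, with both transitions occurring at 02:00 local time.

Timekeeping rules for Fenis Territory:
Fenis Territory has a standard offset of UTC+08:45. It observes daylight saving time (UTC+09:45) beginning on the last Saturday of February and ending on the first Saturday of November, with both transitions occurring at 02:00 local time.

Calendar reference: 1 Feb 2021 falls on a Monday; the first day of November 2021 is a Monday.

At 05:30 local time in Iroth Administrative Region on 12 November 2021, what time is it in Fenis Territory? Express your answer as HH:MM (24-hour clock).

17:15

1 February 2021 is a Monday, so Sundays fall on 7, 14, 21, 28; the last is February 28.
1 November 2021 is a Monday, so the first Sunday is November 7 and the second is November 14.
12 November 2021 falls between 28 February and 14 November, so daylight saving is in effect and Iroth Administrative Region is at UTC−03:00.
05:30 Iroth Administrative Region + 3h = 08:30 UTC.
1 February 2021 is a Monday, so Saturdays fall on 6, 13, 20, 27; the last is February 27.
1 November 2021 is a Monday, so the first Saturday is November 6.
At the standard offset (UTC+08:45), 08:30 UTC + 8h45m = 17:15 Fenis Territory standard time.
The standard-time date in Fenis Territory, 12 November 2021, does not fall between 27 February and 6 November, so daylight saving is not in effect and Fenis Territory is at UTC+08:45.
08:30 UTC + 8h45m = 17:15 Fenis Territory.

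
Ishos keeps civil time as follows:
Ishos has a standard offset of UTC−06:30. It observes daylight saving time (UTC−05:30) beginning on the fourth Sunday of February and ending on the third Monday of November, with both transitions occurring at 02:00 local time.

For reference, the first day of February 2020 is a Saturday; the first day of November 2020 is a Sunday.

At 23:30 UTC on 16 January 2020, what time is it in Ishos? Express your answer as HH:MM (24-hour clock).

17:00

1 February 2020 is a Saturday, so the first Sunday is February 2 and the fourth is February 23.
1 November 2020 is a Sunday, so the first Monday is November 2 and the third is November 16.
At the standard offset (UTC−06:30), 23:30 UTC − 6h30m = 17:00 Ishos standard time.
The standard-time date in Ishos, 16 January 2020, does not fall between 23 February and 16 November, so daylight saving is not in effect and Ishos is at UTC−06:30.
23:30 UTC − 6h30m = 17:00 local.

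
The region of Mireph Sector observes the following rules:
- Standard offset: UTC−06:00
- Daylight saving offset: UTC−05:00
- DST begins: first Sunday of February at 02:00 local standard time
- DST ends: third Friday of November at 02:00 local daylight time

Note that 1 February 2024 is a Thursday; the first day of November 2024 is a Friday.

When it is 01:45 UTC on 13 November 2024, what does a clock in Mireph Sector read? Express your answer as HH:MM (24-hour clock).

1 February 2024 is a Thursday, so the first Sunday is February 4.
1 November 2024 is a Friday, so the first Friday is November 1 and the third is November 15.
At the standard offset (UTC−06:00), 01:45 UTC − 6h = 19:45 Mireph Sector standard time (rolling into the previous day, 12 November 2024).
The standard-time date in Mireph Sector, 12 November 2024, falls between 4 February and 15 November, so daylight saving is in effect and Mireph Sector is at UTC−05:00.
01:45 UTC − 5h = 20:45 local (rolling into the previous day, 12 November 2024).

20:45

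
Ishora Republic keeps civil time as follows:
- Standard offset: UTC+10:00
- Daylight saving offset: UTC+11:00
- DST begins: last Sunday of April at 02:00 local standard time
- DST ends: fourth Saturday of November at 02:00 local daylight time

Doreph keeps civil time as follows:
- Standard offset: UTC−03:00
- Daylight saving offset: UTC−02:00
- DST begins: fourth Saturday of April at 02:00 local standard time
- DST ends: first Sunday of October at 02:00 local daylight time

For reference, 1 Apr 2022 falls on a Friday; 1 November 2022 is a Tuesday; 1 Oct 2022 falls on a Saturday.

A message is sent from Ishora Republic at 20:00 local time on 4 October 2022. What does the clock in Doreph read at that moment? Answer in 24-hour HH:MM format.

06:00

1 April 2022 is a Friday, so Sundays fall on 3, 10, 17, 24; the last is April 24.
1 November 2022 is a Tuesday, so the first Saturday is November 5 and the fourth is November 26.
4 October 2022 lies within the daylight-saving period (24 April – 26 November), so Ishora Republic is on daylight time, UTC+11:00.
20:00 Ishora Republic − 11h = 09:00 UTC.
1 April 2022 is a Friday, so the first Saturday is April 2 and the fourth is April 23.
1 October 2022 is a Saturday, so the first Sunday is October 2.
At the standard offset (UTC−03:00), 09:00 UTC − 3h = 06:00 Doreph standard time.
The standard-time date in Doreph, 4 October 2022, does not fall between 23 April and 2 October, so daylight saving is not in effect and Doreph is at UTC−03:00.
09:00 UTC − 3h = 06:00 Doreph.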